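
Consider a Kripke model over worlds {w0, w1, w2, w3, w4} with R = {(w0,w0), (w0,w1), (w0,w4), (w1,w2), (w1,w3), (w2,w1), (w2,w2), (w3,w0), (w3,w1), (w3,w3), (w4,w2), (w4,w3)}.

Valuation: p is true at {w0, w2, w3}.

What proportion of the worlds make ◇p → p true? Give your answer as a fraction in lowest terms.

3/5

w0: ◇p is T, p is T. ✓
w1: ◇p is T, p is F. ✗
w2: ◇p is T, p is T. ✓
w3: ◇p is T, p is T. ✓
w4: ◇p is T, p is F. ✗
That's 3 of 5 worlds, so 3/5.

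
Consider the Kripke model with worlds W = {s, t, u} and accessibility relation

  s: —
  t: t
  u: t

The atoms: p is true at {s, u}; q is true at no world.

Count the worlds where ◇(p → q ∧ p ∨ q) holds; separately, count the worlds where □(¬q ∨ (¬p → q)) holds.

For ◇(p → q ∧ p ∨ q):
s: no successors, so ◇(p → q ∧ p ∨ q) fails. ✗
t: successors {t}; p → q ∧ p ∨ q there: t:T. ✓
u: successors {t}; p → q ∧ p ∨ q there: t:T. ✓
— 2 worlds.
For □(¬q ∨ (¬p → q)):
s: no successors, so □(¬q ∨ (¬p → q)) holds vacuously. ✓
t: successors {t}; ¬q ∨ (¬p → q) there: t:T. ✓
u: successors {t}; ¬q ∨ (¬p → q) there: t:T. ✓
— 3 worlds.

2 and 3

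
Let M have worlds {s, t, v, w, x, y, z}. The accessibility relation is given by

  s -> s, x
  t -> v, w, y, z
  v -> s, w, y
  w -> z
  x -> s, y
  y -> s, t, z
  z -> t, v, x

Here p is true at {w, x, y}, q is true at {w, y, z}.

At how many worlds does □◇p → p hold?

s: □◇p is T, p is F. ✗
t: □◇p is F, p is F. ✓
v: □◇p is F, p is F. ✓
w: □◇p is T, p is T. ✓
x: □◇p is F, p is T. ✓
y: □◇p is T, p is T. ✓
z: □◇p is T, p is F. ✗
Satisfying worlds: {t, v, w, x, y}.

5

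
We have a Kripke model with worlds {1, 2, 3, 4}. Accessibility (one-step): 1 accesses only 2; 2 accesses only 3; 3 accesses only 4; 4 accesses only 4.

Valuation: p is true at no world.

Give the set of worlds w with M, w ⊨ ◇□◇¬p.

1: successors {2}; □◇¬p there: 2:T. ✓
2: successors {3}; □◇¬p there: 3:T. ✓
3: successors {4}; □◇¬p there: 4:T. ✓
4: successors {4}; □◇¬p there: 4:T. ✓

{1, 2, 3, 4}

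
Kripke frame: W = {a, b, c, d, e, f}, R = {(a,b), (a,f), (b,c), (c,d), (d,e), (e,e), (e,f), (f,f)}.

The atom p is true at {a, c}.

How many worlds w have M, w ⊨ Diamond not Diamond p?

a: successors {b, f}; not Diamond p there: b:F, f:T. ✓
b: successors {c}; not Diamond p there: c:T. ✓
c: successors {d}; not Diamond p there: d:T. ✓
d: successors {e}; not Diamond p there: e:T. ✓
e: successors {e, f}; not Diamond p there: e:T, f:T. ✓
f: successors {f}; not Diamond p there: f:T. ✓
Satisfying worlds: {a, b, c, d, e, f}.

6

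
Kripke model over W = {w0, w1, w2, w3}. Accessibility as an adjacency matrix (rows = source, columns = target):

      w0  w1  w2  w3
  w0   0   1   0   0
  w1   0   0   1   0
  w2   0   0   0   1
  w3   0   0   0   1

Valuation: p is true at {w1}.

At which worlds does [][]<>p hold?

∅

w0: successors {w1}; []<>p there: w1:F. ✗
w1: successors {w2}; []<>p there: w2:F. ✗
w2: successors {w3}; []<>p there: w3:F. ✗
w3: successors {w3}; []<>p there: w3:F. ✗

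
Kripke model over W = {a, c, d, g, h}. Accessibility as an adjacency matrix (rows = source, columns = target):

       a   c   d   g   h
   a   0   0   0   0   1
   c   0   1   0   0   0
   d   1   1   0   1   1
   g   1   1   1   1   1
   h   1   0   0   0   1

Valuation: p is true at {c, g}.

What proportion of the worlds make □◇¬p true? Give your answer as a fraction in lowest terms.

2/5

a: successors {h}; ◇¬p there: h:T. ✓
c: successors {c}; ◇¬p there: c:F. ✗
d: successors {a, c, g, h}; ◇¬p there: a:T, c:F, g:T, h:T. ✗
g: successors {a, c, d, g, h}; ◇¬p there: a:T, c:F, d:T, g:T, h:T. ✗
h: successors {a, h}; ◇¬p there: a:T, h:T. ✓
That's 2 of 5 worlds, so 2/5.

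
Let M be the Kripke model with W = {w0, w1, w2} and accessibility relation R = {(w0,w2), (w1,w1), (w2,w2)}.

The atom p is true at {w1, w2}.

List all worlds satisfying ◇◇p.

{w0, w1, w2}

w0: successors {w2}; ◇p there: w2:T. ✓
w1: successors {w1}; ◇p there: w1:T. ✓
w2: successors {w2}; ◇p there: w2:T. ✓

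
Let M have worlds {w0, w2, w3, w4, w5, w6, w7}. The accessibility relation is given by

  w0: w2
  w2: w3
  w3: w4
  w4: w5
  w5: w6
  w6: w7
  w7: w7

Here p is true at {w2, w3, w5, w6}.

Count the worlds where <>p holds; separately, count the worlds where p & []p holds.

4 and 2

For <>p:
w0: successors {w2}; p there: w2:T. ✓
w2: successors {w3}; p there: w3:T. ✓
w3: successors {w4}; p there: w4:F. ✗
w4: successors {w5}; p there: w5:T. ✓
w5: successors {w6}; p there: w6:T. ✓
w6: successors {w7}; p there: w7:F. ✗
w7: successors {w7}; p there: w7:F. ✗
— 4 worlds.
For p & []p:
w0: p is F, []p is T. ✗
w2: p is T, []p is T. ✓
w3: p is T, []p is F. ✗
w4: p is F, []p is T. ✗
w5: p is T, []p is T. ✓
w6: p is T, []p is F. ✗
w7: p is F, []p is F. ✗
— 2 worlds.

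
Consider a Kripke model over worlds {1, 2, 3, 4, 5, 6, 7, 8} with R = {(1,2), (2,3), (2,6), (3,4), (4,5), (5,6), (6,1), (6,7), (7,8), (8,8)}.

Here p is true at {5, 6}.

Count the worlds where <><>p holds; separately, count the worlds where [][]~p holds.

3 and 5

For <><>p:
1: successors {2}; <>p there: 2:T. ✓
2: successors {3, 6}; <>p there: 3:F, 6:F. ✗
3: successors {4}; <>p there: 4:T. ✓
4: successors {5}; <>p there: 5:T. ✓
5: successors {6}; <>p there: 6:F. ✗
6: successors {1, 7}; <>p there: 1:F, 7:F. ✗
7: successors {8}; <>p there: 8:F. ✗
8: successors {8}; <>p there: 8:F. ✗
— 3 worlds.
For [][]~p:
1: successors {2}; []~p there: 2:F. ✗
2: successors {3, 6}; []~p there: 3:T, 6:T. ✓
3: successors {4}; []~p there: 4:F. ✗
4: successors {5}; []~p there: 5:F. ✗
5: successors {6}; []~p there: 6:T. ✓
6: successors {1, 7}; []~p there: 1:T, 7:T. ✓
7: successors {8}; []~p there: 8:T. ✓
8: successors {8}; []~p there: 8:T. ✓
— 5 worlds.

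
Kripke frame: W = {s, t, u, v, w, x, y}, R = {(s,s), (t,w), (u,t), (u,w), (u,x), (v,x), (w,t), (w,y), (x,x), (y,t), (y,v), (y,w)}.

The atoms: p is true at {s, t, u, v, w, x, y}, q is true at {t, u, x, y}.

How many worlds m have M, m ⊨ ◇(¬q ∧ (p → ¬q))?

4

s: successors {s}; ¬q ∧ (p → ¬q) there: s:T. ✓
t: successors {w}; ¬q ∧ (p → ¬q) there: w:T. ✓
u: successors {t, w, x}; ¬q ∧ (p → ¬q) there: t:F, w:T, x:F. ✓
v: successors {x}; ¬q ∧ (p → ¬q) there: x:F. ✗
w: successors {t, y}; ¬q ∧ (p → ¬q) there: t:F, y:F. ✗
x: successors {x}; ¬q ∧ (p → ¬q) there: x:F. ✗
y: successors {t, v, w}; ¬q ∧ (p → ¬q) there: t:F, v:T, w:T. ✓
Satisfying worlds: {s, t, u, y}.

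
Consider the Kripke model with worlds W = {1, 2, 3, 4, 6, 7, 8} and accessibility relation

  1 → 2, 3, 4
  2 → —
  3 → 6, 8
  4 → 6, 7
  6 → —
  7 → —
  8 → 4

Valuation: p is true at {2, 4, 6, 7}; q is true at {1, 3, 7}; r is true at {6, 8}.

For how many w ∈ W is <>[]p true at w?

4

1: successors {2, 3, 4}; []p there: 2:T, 3:F, 4:T. ✓
2: no successors, so <>[]p fails. ✗
3: successors {6, 8}; []p there: 6:T, 8:T. ✓
4: successors {6, 7}; []p there: 6:T, 7:T. ✓
6: no successors, so <>[]p fails. ✗
7: no successors, so <>[]p fails. ✗
8: successors {4}; []p there: 4:T. ✓
Satisfying worlds: {1, 3, 4, 8}.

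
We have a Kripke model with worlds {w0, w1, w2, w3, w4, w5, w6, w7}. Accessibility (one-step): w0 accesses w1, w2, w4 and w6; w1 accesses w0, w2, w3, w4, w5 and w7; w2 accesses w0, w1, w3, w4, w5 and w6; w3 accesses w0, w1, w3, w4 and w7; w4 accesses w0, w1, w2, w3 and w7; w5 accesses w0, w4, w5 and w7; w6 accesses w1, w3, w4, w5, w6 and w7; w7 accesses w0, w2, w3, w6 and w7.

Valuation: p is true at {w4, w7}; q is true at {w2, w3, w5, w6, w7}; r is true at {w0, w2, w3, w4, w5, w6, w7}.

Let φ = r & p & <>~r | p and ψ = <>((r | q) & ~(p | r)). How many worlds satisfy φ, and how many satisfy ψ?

For r & p & <>~r | p:
w0: r & p & <>~r is F, p is F. ✗
w1: r & p & <>~r is F, p is F. ✗
w2: r & p & <>~r is F, p is F. ✗
w3: r & p & <>~r is F, p is F. ✗
w4: r & p & <>~r is T, p is T. ✓
w5: r & p & <>~r is F, p is F. ✗
w6: r & p & <>~r is F, p is F. ✗
w7: r & p & <>~r is F, p is T. ✓
— 2 worlds.
For <>((r | q) & ~(p | r)):
w0: successors {w1, w2, w4, w6}; (r | q) & ~(p | r) there: w1:F, w2:F, w4:F, w6:F. ✗
w1: successors {w0, w2, w3, w4, w5, w7}; (r | q) & ~(p | r) there: w0:F, w2:F, w3:F, w4:F, w5:F, w7:F. ✗
w2: successors {w0, w1, w3, w4, w5, w6}; (r | q) & ~(p | r) there: w0:F, w1:F, w3:F, w4:F, w5:F, w6:F. ✗
w3: successors {w0, w1, w3, w4, w7}; (r | q) & ~(p | r) there: w0:F, w1:F, w3:F, w4:F, w7:F. ✗
w4: successors {w0, w1, w2, w3, w7}; (r | q) & ~(p | r) there: w0:F, w1:F, w2:F, w3:F, w7:F. ✗
w5: successors {w0, w4, w5, w7}; (r | q) & ~(p | r) there: w0:F, w4:F, w5:F, w7:F. ✗
w6: successors {w1, w3, w4, w5, w6, w7}; (r | q) & ~(p | r) there: w1:F, w3:F, w4:F, w5:F, w6:F, w7:F. ✗
w7: successors {w0, w2, w3, w6, w7}; (r | q) & ~(p | r) there: w0:F, w2:F, w3:F, w6:F, w7:F. ✗
— 0 worlds.

2 and 0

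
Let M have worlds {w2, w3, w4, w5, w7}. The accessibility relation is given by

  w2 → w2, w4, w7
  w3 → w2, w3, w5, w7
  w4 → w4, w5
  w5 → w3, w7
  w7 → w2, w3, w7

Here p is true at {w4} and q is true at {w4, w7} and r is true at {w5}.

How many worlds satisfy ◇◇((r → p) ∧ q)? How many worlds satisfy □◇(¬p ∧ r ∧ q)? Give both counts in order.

For ◇◇((r → p) ∧ q):
w2: successors {w2, w4, w7}; ◇((r → p) ∧ q) there: w2:T, w4:T, w7:T. ✓
w3: successors {w2, w3, w5, w7}; ◇((r → p) ∧ q) there: w2:T, w3:T, w5:T, w7:T. ✓
w4: successors {w4, w5}; ◇((r → p) ∧ q) there: w4:T, w5:T. ✓
w5: successors {w3, w7}; ◇((r → p) ∧ q) there: w3:T, w7:T. ✓
w7: successors {w2, w3, w7}; ◇((r → p) ∧ q) there: w2:T, w3:T, w7:T. ✓
— 5 worlds.
For □◇(¬p ∧ r ∧ q):
w2: successors {w2, w4, w7}; ◇(¬p ∧ r ∧ q) there: w2:F, w4:F, w7:F. ✗
w3: successors {w2, w3, w5, w7}; ◇(¬p ∧ r ∧ q) there: w2:F, w3:F, w5:F, w7:F. ✗
w4: successors {w4, w5}; ◇(¬p ∧ r ∧ q) there: w4:F, w5:F. ✗
w5: successors {w3, w7}; ◇(¬p ∧ r ∧ q) there: w3:F, w7:F. ✗
w7: successors {w2, w3, w7}; ◇(¬p ∧ r ∧ q) there: w2:F, w3:F, w7:F. ✗
— 0 worlds.

5 and 0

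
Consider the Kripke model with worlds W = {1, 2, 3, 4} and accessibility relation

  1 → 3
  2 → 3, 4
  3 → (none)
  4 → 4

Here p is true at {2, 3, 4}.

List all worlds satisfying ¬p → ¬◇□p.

{2, 3, 4}

1: ¬p is T, ¬◇□p is F. ✗
2: ¬p is F, ¬◇□p is F. ✓
3: ¬p is F, ¬◇□p is T. ✓
4: ¬p is F, ¬◇□p is F. ✓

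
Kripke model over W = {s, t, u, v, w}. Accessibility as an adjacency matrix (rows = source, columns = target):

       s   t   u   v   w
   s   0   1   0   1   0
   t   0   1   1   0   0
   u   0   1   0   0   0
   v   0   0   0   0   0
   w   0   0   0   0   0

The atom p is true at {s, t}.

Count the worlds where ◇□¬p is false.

s: successors {t, v}; □¬p there: t:F, v:T. ✓
t: successors {t, u}; □¬p there: t:F, u:F. ✗
u: successors {t}; □¬p there: t:F. ✗
v: no successors, so ◇□¬p fails. ✗
w: no successors, so ◇□¬p fails. ✗
Satisfying worlds: {s}.
So ◇□¬p fails at the other 4 worlds.

4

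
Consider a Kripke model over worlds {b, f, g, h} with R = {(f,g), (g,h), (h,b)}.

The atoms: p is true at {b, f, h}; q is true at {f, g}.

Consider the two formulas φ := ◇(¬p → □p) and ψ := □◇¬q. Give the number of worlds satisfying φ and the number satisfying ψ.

3 and 3

For ◇(¬p → □p):
b: no successors, so ◇(¬p → □p) fails. ✗
f: successors {g}; ¬p → □p there: g:T. ✓
g: successors {h}; ¬p → □p there: h:T. ✓
h: successors {b}; ¬p → □p there: b:T. ✓
— 3 worlds.
For □◇¬q:
b: no successors, so □◇¬q holds vacuously. ✓
f: successors {g}; ◇¬q there: g:T. ✓
g: successors {h}; ◇¬q there: h:T. ✓
h: successors {b}; ◇¬q there: b:F. ✗
— 3 worlds.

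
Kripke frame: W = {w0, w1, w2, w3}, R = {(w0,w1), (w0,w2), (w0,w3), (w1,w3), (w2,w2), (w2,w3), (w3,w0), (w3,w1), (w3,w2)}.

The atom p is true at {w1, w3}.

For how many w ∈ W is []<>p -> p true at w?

w0: []<>p is T, p is F. ✗
w1: []<>p is T, p is T. ✓
w2: []<>p is T, p is F. ✗
w3: []<>p is T, p is T. ✓
Satisfying worlds: {w1, w3}.

2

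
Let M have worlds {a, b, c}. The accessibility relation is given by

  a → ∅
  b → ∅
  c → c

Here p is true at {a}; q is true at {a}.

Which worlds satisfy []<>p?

{a, b}

a: no successors, so []<>p holds vacuously. ✓
b: no successors, so []<>p holds vacuously. ✓
c: successors {c}; <>p there: c:F. ✗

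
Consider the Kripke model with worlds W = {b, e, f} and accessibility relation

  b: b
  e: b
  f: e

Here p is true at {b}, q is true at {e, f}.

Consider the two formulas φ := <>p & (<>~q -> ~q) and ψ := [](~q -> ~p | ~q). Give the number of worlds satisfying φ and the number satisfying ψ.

1 and 3

For <>p & (<>~q -> ~q):
b: <>p is T, <>~q -> ~q is T. ✓
e: <>p is T, <>~q -> ~q is F. ✗
f: <>p is F, <>~q -> ~q is T. ✗
— 1 world.
For [](~q -> ~p | ~q):
b: successors {b}; ~q -> ~p | ~q there: b:T. ✓
e: successors {b}; ~q -> ~p | ~q there: b:T. ✓
f: successors {e}; ~q -> ~p | ~q there: e:T. ✓
— 3 worlds.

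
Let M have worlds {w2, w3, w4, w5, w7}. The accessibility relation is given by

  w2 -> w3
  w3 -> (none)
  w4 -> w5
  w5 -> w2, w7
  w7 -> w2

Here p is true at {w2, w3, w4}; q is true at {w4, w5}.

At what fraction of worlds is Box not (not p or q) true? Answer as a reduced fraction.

3/5

w2: successors {w3}; not (not p or q) there: w3:T. ✓
w3: no successors, so Box not (not p or q) holds vacuously. ✓
w4: successors {w5}; not (not p or q) there: w5:F. ✗
w5: successors {w2, w7}; not (not p or q) there: w2:T, w7:F. ✗
w7: successors {w2}; not (not p or q) there: w2:T. ✓
That's 3 of 5 worlds, so 3/5.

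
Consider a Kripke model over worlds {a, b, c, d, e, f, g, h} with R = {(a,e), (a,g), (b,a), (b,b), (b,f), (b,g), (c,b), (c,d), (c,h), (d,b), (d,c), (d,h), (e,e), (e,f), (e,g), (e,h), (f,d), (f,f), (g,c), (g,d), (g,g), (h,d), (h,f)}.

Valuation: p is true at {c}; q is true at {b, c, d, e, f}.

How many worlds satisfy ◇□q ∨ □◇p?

a: ◇□q is F, □◇p is F. ✗
b: ◇□q is T, □◇p is F. ✓
c: ◇□q is T, □◇p is F. ✓
d: ◇□q is T, □◇p is F. ✓
e: ◇□q is T, □◇p is F. ✓
f: ◇□q is T, □◇p is F. ✓
g: ◇□q is F, □◇p is F. ✗
h: ◇□q is T, □◇p is F. ✓
Satisfying worlds: {b, c, d, e, f, h}.

6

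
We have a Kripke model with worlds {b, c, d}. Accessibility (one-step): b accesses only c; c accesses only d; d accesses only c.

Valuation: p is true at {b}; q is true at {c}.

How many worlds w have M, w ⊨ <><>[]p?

b: successors {c}; <>[]p there: c:F. ✗
c: successors {d}; <>[]p there: d:F. ✗
d: successors {c}; <>[]p there: c:F. ✗
Satisfying worlds: ∅.

0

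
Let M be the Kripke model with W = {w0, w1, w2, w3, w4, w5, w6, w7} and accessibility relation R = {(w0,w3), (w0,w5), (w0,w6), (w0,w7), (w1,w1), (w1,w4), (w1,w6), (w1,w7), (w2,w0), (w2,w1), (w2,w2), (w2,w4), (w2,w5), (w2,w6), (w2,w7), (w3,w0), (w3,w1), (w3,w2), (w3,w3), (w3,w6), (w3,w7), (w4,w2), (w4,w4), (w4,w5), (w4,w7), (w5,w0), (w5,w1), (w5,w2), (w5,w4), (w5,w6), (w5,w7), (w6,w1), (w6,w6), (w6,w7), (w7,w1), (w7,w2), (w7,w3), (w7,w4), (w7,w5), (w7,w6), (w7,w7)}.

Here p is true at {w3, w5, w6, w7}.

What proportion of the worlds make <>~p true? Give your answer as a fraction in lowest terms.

7/8

w0: successors {w3, w5, w6, w7}; ~p there: w3:F, w5:F, w6:F, w7:F. ✗
w1: successors {w1, w4, w6, w7}; ~p there: w1:T, w4:T, w6:F, w7:F. ✓
w2: successors {w0, w1, w2, w4, w5, w6, w7}; ~p there: w0:T, w1:T, w2:T, w4:T, w5:F, w6:F, w7:F. ✓
w3: successors {w0, w1, w2, w3, w6, w7}; ~p there: w0:T, w1:T, w2:T, w3:F, w6:F, w7:F. ✓
w4: successors {w2, w4, w5, w7}; ~p there: w2:T, w4:T, w5:F, w7:F. ✓
w5: successors {w0, w1, w2, w4, w6, w7}; ~p there: w0:T, w1:T, w2:T, w4:T, w6:F, w7:F. ✓
w6: successors {w1, w6, w7}; ~p there: w1:T, w6:F, w7:F. ✓
w7: successors {w1, w2, w3, w4, w5, w6, w7}; ~p there: w1:T, w2:T, w3:F, w4:T, w5:F, w6:F, w7:F. ✓
That's 7 of 8 worlds, so 7/8.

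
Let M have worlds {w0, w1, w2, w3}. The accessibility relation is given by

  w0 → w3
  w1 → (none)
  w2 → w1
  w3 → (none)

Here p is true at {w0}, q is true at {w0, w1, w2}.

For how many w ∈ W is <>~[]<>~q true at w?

0

w0: successors {w3}; ~[]<>~q there: w3:F. ✗
w1: no successors, so <>~[]<>~q fails. ✗
w2: successors {w1}; ~[]<>~q there: w1:F. ✗
w3: no successors, so <>~[]<>~q fails. ✗
Satisfying worlds: ∅.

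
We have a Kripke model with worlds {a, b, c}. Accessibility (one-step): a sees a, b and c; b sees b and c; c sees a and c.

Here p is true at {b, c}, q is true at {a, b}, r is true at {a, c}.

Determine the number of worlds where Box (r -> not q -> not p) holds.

a: successors {a, b, c}; r -> not q -> not p there: a:T, b:T, c:F. ✗
b: successors {b, c}; r -> not q -> not p there: b:T, c:F. ✗
c: successors {a, c}; r -> not q -> not p there: a:T, c:F. ✗
Satisfying worlds: ∅.

0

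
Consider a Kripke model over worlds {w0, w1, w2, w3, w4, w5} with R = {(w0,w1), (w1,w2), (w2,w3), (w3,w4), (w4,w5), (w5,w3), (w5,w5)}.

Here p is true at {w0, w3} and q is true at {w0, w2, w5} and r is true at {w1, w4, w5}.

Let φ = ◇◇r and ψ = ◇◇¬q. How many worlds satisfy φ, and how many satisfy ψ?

For ◇◇r:
w0: successors {w1}; ◇r there: w1:F. ✗
w1: successors {w2}; ◇r there: w2:F. ✗
w2: successors {w3}; ◇r there: w3:T. ✓
w3: successors {w4}; ◇r there: w4:T. ✓
w4: successors {w5}; ◇r there: w5:T. ✓
w5: successors {w3, w5}; ◇r there: w3:T, w5:T. ✓
— 4 worlds.
For ◇◇¬q:
w0: successors {w1}; ◇¬q there: w1:F. ✗
w1: successors {w2}; ◇¬q there: w2:T. ✓
w2: successors {w3}; ◇¬q there: w3:T. ✓
w3: successors {w4}; ◇¬q there: w4:F. ✗
w4: successors {w5}; ◇¬q there: w5:T. ✓
w5: successors {w3, w5}; ◇¬q there: w3:T, w5:T. ✓
— 4 worlds.

4 and 4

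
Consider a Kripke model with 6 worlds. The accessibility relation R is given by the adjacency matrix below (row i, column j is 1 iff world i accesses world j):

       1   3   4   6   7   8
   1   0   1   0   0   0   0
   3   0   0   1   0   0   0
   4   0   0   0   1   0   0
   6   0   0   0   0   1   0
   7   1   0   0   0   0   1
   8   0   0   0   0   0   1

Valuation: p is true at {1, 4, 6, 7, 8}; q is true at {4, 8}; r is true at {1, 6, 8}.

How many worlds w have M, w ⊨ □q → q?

5

1: □q is F, q is F. ✓
3: □q is T, q is F. ✗
4: □q is F, q is T. ✓
6: □q is F, q is F. ✓
7: □q is F, q is F. ✓
8: □q is T, q is T. ✓
Satisfying worlds: {1, 4, 6, 7, 8}.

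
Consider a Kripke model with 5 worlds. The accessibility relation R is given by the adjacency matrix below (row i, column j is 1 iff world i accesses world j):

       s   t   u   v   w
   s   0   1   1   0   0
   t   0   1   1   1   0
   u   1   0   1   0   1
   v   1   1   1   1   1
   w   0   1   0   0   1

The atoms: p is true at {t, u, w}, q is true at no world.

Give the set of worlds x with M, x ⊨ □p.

{s, w}

s: successors {t, u}; p there: t:T, u:T. ✓
t: successors {t, u, v}; p there: t:T, u:T, v:F. ✗
u: successors {s, u, w}; p there: s:F, u:T, w:T. ✗
v: successors {s, t, u, v, w}; p there: s:F, t:T, u:T, v:F, w:T. ✗
w: successors {t, w}; p there: t:T, w:T. ✓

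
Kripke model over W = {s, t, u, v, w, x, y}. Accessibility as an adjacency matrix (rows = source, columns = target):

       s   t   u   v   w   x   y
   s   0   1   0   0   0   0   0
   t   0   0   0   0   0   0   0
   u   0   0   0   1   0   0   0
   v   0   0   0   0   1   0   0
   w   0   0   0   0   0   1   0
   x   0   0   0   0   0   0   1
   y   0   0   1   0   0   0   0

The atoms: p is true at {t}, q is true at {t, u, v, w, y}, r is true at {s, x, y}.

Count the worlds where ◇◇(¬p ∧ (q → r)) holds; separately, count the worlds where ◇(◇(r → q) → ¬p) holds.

2 and 6

For ◇◇(¬p ∧ (q → r)):
s: successors {t}; ◇(¬p ∧ (q → r)) there: t:F. ✗
t: no successors, so ◇◇(¬p ∧ (q → r)) fails. ✗
u: successors {v}; ◇(¬p ∧ (q → r)) there: v:F. ✗
v: successors {w}; ◇(¬p ∧ (q → r)) there: w:T. ✓
w: successors {x}; ◇(¬p ∧ (q → r)) there: x:T. ✓
x: successors {y}; ◇(¬p ∧ (q → r)) there: y:F. ✗
y: successors {u}; ◇(¬p ∧ (q → r)) there: u:F. ✗
— 2 worlds.
For ◇(◇(r → q) → ¬p):
s: successors {t}; ◇(r → q) → ¬p there: t:T. ✓
t: no successors, so ◇(◇(r → q) → ¬p) fails. ✗
u: successors {v}; ◇(r → q) → ¬p there: v:T. ✓
v: successors {w}; ◇(r → q) → ¬p there: w:T. ✓
w: successors {x}; ◇(r → q) → ¬p there: x:T. ✓
x: successors {y}; ◇(r → q) → ¬p there: y:T. ✓
y: successors {u}; ◇(r → q) → ¬p there: u:T. ✓
— 6 worlds.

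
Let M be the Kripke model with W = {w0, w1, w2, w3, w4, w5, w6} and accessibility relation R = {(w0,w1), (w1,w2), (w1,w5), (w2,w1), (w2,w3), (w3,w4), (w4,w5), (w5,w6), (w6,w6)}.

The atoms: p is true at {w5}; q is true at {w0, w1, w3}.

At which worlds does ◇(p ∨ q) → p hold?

{w3, w5, w6}

w0: ◇(p ∨ q) is T, p is F. ✗
w1: ◇(p ∨ q) is T, p is F. ✗
w2: ◇(p ∨ q) is T, p is F. ✗
w3: ◇(p ∨ q) is F, p is F. ✓
w4: ◇(p ∨ q) is T, p is F. ✗
w5: ◇(p ∨ q) is F, p is T. ✓
w6: ◇(p ∨ q) is F, p is F. ✓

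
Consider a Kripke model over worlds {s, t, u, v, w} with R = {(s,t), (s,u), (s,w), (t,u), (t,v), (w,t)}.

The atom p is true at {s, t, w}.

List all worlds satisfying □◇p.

s: successors {t, u, w}; ◇p there: t:F, u:F, w:T. ✗
t: successors {u, v}; ◇p there: u:F, v:F. ✗
u: no successors, so □◇p holds vacuously. ✓
v: no successors, so □◇p holds vacuously. ✓
w: successors {t}; ◇p there: t:F. ✗

{u, v}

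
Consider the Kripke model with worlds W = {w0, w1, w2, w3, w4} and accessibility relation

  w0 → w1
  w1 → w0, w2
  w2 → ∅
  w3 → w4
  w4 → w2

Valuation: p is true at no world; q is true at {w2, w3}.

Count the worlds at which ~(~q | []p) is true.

w0: ~q | []p is T. ✗
w1: ~q | []p is T. ✗
w2: ~q | []p is T. ✗
w3: ~q | []p is F. ✓
w4: ~q | []p is T. ✗
Satisfying worlds: {w3}.

1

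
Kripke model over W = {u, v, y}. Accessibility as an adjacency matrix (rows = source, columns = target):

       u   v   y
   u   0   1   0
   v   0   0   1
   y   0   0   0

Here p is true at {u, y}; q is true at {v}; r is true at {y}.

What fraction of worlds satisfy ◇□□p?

2/3

u: successors {v}; □□p there: v:T. ✓
v: successors {y}; □□p there: y:T. ✓
y: no successors, so ◇□□p fails. ✗
That's 2 of 3 worlds, so 2/3.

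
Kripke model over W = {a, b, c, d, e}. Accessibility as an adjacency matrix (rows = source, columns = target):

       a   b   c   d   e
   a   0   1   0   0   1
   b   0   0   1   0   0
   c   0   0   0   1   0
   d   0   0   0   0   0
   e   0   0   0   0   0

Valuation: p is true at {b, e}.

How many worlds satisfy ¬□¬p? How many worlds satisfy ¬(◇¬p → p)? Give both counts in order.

1 and 1

For ¬□¬p:
a: □¬p is F. ✓
b: □¬p is T. ✗
c: □¬p is T. ✗
d: □¬p is T. ✗
e: □¬p is T. ✗
— 1 world.
For ¬(◇¬p → p):
a: ◇¬p → p is T. ✗
b: ◇¬p → p is T. ✗
c: ◇¬p → p is F. ✓
d: ◇¬p → p is T. ✗
e: ◇¬p → p is T. ✗
— 1 world.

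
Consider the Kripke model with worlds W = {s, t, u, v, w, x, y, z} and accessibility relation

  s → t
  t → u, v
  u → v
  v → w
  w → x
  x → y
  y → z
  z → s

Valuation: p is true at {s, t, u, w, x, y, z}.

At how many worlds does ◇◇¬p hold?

2

s: successors {t}; ◇¬p there: t:T. ✓
t: successors {u, v}; ◇¬p there: u:T, v:F. ✓
u: successors {v}; ◇¬p there: v:F. ✗
v: successors {w}; ◇¬p there: w:F. ✗
w: successors {x}; ◇¬p there: x:F. ✗
x: successors {y}; ◇¬p there: y:F. ✗
y: successors {z}; ◇¬p there: z:F. ✗
z: successors {s}; ◇¬p there: s:F. ✗
Satisfying worlds: {s, t}.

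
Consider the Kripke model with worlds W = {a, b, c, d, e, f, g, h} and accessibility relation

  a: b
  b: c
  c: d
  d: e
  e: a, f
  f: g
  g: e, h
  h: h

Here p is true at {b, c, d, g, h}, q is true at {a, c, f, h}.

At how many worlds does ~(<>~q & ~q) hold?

6

a: <>~q & ~q is F. ✓
b: <>~q & ~q is F. ✓
c: <>~q & ~q is F. ✓
d: <>~q & ~q is T. ✗
e: <>~q & ~q is F. ✓
f: <>~q & ~q is F. ✓
g: <>~q & ~q is T. ✗
h: <>~q & ~q is F. ✓
Satisfying worlds: {a, b, c, e, f, h}.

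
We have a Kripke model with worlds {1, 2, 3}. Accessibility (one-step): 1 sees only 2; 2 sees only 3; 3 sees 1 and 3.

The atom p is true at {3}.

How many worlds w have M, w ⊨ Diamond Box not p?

1

1: successors {2}; Box not p there: 2:F. ✗
2: successors {3}; Box not p there: 3:F. ✗
3: successors {1, 3}; Box not p there: 1:T, 3:F. ✓
Satisfying worlds: {3}.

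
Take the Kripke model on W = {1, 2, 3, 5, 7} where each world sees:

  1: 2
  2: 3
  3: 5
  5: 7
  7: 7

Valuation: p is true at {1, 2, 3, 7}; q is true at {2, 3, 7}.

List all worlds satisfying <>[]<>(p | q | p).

{2, 3, 5, 7}

1: successors {2}; []<>(p | q | p) there: 2:F. ✗
2: successors {3}; []<>(p | q | p) there: 3:T. ✓
3: successors {5}; []<>(p | q | p) there: 5:T. ✓
5: successors {7}; []<>(p | q | p) there: 7:T. ✓
7: successors {7}; []<>(p | q | p) there: 7:T. ✓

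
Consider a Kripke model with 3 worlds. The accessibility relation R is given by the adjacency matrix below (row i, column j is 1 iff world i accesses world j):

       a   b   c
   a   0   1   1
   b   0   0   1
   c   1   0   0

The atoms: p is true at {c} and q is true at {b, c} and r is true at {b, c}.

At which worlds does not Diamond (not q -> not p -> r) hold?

a: Diamond (not q -> not p -> r) is T. ✗
b: Diamond (not q -> not p -> r) is T. ✗
c: Diamond (not q -> not p -> r) is F. ✓

{c}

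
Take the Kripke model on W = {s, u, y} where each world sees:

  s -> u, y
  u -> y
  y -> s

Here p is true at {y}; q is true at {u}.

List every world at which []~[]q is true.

s: successors {u, y}; ~[]q there: u:T, y:T. ✓
u: successors {y}; ~[]q there: y:T. ✓
y: successors {s}; ~[]q there: s:T. ✓

{s, u, y}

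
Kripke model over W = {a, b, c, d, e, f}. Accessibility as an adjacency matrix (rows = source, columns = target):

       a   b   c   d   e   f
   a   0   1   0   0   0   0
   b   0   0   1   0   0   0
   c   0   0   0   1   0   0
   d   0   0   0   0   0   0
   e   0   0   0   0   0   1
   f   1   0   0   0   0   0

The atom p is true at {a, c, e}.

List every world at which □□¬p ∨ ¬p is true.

a: □□¬p is F, ¬p is F. ✗
b: □□¬p is T, ¬p is T. ✓
c: □□¬p is T, ¬p is F. ✓
d: □□¬p is T, ¬p is T. ✓
e: □□¬p is F, ¬p is F. ✗
f: □□¬p is T, ¬p is T. ✓

{b, c, d, f}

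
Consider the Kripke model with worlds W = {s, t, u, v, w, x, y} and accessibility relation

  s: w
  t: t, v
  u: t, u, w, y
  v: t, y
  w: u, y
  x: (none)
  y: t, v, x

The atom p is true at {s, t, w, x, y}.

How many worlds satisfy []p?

3

s: successors {w}; p there: w:T. ✓
t: successors {t, v}; p there: t:T, v:F. ✗
u: successors {t, u, w, y}; p there: t:T, u:F, w:T, y:T. ✗
v: successors {t, y}; p there: t:T, y:T. ✓
w: successors {u, y}; p there: u:F, y:T. ✗
x: no successors, so []p holds vacuously. ✓
y: successors {t, v, x}; p there: t:T, v:F, x:T. ✗
Satisfying worlds: {s, v, x}.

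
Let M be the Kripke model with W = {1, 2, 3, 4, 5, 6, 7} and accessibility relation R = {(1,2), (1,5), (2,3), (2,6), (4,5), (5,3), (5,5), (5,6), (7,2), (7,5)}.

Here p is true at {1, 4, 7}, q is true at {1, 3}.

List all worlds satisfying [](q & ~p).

{3, 6}

1: successors {2, 5}; q & ~p there: 2:F, 5:F. ✗
2: successors {3, 6}; q & ~p there: 3:T, 6:F. ✗
3: no successors, so [](q & ~p) holds vacuously. ✓
4: successors {5}; q & ~p there: 5:F. ✗
5: successors {3, 5, 6}; q & ~p there: 3:T, 5:F, 6:F. ✗
6: no successors, so [](q & ~p) holds vacuously. ✓
7: successors {2, 5}; q & ~p there: 2:F, 5:F. ✗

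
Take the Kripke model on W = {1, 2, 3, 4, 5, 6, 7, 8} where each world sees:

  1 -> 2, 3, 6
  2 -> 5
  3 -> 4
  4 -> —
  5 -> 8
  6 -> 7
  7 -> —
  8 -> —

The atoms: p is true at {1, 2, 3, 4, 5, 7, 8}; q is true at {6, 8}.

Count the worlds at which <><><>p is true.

1: successors {2, 3, 6}; <><>p there: 2:T, 3:F, 6:F. ✓
2: successors {5}; <><>p there: 5:F. ✗
3: successors {4}; <><>p there: 4:F. ✗
4: no successors, so <><><>p fails. ✗
5: successors {8}; <><>p there: 8:F. ✗
6: successors {7}; <><>p there: 7:F. ✗
7: no successors, so <><><>p fails. ✗
8: no successors, so <><><>p fails. ✗
Satisfying worlds: {1}.

1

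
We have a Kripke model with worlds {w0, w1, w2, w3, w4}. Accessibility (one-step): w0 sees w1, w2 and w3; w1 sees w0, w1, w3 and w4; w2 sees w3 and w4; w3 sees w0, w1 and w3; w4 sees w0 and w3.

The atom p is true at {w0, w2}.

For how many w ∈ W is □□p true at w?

0

w0: successors {w1, w2, w3}; □p there: w1:F, w2:F, w3:F. ✗
w1: successors {w0, w1, w3, w4}; □p there: w0:F, w1:F, w3:F, w4:F. ✗
w2: successors {w3, w4}; □p there: w3:F, w4:F. ✗
w3: successors {w0, w1, w3}; □p there: w0:F, w1:F, w3:F. ✗
w4: successors {w0, w3}; □p there: w0:F, w3:F. ✗
Satisfying worlds: ∅.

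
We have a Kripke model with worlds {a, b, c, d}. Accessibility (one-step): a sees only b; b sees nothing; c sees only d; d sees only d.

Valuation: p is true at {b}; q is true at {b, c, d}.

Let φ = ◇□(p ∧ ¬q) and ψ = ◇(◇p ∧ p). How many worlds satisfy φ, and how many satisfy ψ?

For ◇□(p ∧ ¬q):
a: successors {b}; □(p ∧ ¬q) there: b:T. ✓
b: no successors, so ◇□(p ∧ ¬q) fails. ✗
c: successors {d}; □(p ∧ ¬q) there: d:F. ✗
d: successors {d}; □(p ∧ ¬q) there: d:F. ✗
— 1 world.
For ◇(◇p ∧ p):
a: successors {b}; ◇p ∧ p there: b:F. ✗
b: no successors, so ◇(◇p ∧ p) fails. ✗
c: successors {d}; ◇p ∧ p there: d:F. ✗
d: successors {d}; ◇p ∧ p there: d:F. ✗
— 0 worlds.

1 and 0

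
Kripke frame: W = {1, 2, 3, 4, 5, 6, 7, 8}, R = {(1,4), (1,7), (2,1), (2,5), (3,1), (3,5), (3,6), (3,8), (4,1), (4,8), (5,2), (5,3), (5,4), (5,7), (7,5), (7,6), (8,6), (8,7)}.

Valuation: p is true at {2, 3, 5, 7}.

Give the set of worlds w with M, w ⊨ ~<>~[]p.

1: <>~[]p is T. ✗
2: <>~[]p is T. ✗
3: <>~[]p is T. ✗
4: <>~[]p is T. ✗
5: <>~[]p is T. ✗
6: <>~[]p is F. ✓
7: <>~[]p is T. ✗
8: <>~[]p is T. ✗

{6}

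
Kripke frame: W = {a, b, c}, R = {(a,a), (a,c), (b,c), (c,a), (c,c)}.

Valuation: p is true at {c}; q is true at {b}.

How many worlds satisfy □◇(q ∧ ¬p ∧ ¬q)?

a: successors {a, c}; ◇(q ∧ ¬p ∧ ¬q) there: a:F, c:F. ✗
b: successors {c}; ◇(q ∧ ¬p ∧ ¬q) there: c:F. ✗
c: successors {a, c}; ◇(q ∧ ¬p ∧ ¬q) there: a:F, c:F. ✗
Satisfying worlds: ∅.

0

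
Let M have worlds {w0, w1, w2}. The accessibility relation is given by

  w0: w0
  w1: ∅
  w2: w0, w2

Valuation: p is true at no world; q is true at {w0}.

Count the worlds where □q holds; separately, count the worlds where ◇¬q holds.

For □q:
w0: successors {w0}; q there: w0:T. ✓
w1: no successors, so □q holds vacuously. ✓
w2: successors {w0, w2}; q there: w0:T, w2:F. ✗
— 2 worlds.
For ◇¬q:
w0: successors {w0}; ¬q there: w0:F. ✗
w1: no successors, so ◇¬q fails. ✗
w2: successors {w0, w2}; ¬q there: w0:F, w2:T. ✓
— 1 world.

2 and 1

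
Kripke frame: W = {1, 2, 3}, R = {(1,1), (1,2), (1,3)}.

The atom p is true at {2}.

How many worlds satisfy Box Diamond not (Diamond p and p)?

2

1: successors {1, 2, 3}; Diamond not (Diamond p and p) there: 1:T, 2:F, 3:F. ✗
2: no successors, so Box Diamond not (Diamond p and p) holds vacuously. ✓
3: no successors, so Box Diamond not (Diamond p and p) holds vacuously. ✓
Satisfying worlds: {2, 3}.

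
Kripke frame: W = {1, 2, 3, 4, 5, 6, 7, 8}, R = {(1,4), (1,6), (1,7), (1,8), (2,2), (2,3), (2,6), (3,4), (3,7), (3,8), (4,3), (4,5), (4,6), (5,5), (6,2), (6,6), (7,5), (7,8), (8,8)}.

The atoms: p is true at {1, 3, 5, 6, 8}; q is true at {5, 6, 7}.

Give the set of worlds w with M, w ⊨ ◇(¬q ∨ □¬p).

{1, 2, 3, 4, 6, 7, 8}

1: successors {4, 6, 7, 8}; ¬q ∨ □¬p there: 4:T, 6:F, 7:F, 8:T. ✓
2: successors {2, 3, 6}; ¬q ∨ □¬p there: 2:T, 3:T, 6:F. ✓
3: successors {4, 7, 8}; ¬q ∨ □¬p there: 4:T, 7:F, 8:T. ✓
4: successors {3, 5, 6}; ¬q ∨ □¬p there: 3:T, 5:F, 6:F. ✓
5: successors {5}; ¬q ∨ □¬p there: 5:F. ✗
6: successors {2, 6}; ¬q ∨ □¬p there: 2:T, 6:F. ✓
7: successors {5, 8}; ¬q ∨ □¬p there: 5:F, 8:T. ✓
8: successors {8}; ¬q ∨ □¬p there: 8:T. ✓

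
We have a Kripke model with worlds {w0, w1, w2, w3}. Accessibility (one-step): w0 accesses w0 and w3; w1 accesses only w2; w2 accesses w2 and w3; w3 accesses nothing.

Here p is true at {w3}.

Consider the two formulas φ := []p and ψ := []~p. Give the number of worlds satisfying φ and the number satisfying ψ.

For []p:
w0: successors {w0, w3}; p there: w0:F, w3:T. ✗
w1: successors {w2}; p there: w2:F. ✗
w2: successors {w2, w3}; p there: w2:F, w3:T. ✗
w3: no successors, so []p holds vacuously. ✓
— 1 world.
For []~p:
w0: successors {w0, w3}; ~p there: w0:T, w3:F. ✗
w1: successors {w2}; ~p there: w2:T. ✓
w2: successors {w2, w3}; ~p there: w2:T, w3:F. ✗
w3: no successors, so []~p holds vacuously. ✓
— 2 worlds.

1 and 2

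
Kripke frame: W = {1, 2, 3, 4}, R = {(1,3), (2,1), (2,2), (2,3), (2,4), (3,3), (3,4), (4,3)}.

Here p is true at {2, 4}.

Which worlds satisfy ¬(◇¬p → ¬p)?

1: ◇¬p → ¬p is T. ✗
2: ◇¬p → ¬p is F. ✓
3: ◇¬p → ¬p is T. ✗
4: ◇¬p → ¬p is F. ✓

{2, 4}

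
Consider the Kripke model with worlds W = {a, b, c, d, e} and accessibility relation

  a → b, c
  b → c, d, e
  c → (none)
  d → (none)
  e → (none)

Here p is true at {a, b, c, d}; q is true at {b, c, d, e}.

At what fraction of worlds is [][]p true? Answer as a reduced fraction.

4/5

a: successors {b, c}; []p there: b:F, c:T. ✗
b: successors {c, d, e}; []p there: c:T, d:T, e:T. ✓
c: no successors, so [][]p holds vacuously. ✓
d: no successors, so [][]p holds vacuously. ✓
e: no successors, so [][]p holds vacuously. ✓
That's 4 of 5 worlds, so 4/5.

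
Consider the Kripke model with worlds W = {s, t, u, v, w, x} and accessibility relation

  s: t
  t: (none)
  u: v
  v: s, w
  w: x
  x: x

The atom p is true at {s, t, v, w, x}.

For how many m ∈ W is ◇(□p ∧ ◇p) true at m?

4

s: successors {t}; □p ∧ ◇p there: t:F. ✗
t: no successors, so ◇(□p ∧ ◇p) fails. ✗
u: successors {v}; □p ∧ ◇p there: v:T. ✓
v: successors {s, w}; □p ∧ ◇p there: s:T, w:T. ✓
w: successors {x}; □p ∧ ◇p there: x:T. ✓
x: successors {x}; □p ∧ ◇p there: x:T. ✓
Satisfying worlds: {u, v, w, x}.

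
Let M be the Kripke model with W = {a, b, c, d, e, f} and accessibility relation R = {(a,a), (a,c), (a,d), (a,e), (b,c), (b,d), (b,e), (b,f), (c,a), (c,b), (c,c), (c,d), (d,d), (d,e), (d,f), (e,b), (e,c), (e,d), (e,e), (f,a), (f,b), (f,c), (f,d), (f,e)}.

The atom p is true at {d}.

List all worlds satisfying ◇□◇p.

a: successors {a, c, d, e}; □◇p there: a:T, c:T, d:T, e:T. ✓
b: successors {c, d, e, f}; □◇p there: c:T, d:T, e:T, f:T. ✓
c: successors {a, b, c, d}; □◇p there: a:T, b:T, c:T, d:T. ✓
d: successors {d, e, f}; □◇p there: d:T, e:T, f:T. ✓
e: successors {b, c, d, e}; □◇p there: b:T, c:T, d:T, e:T. ✓
f: successors {a, b, c, d, e}; □◇p there: a:T, b:T, c:T, d:T, e:T. ✓

{a, b, c, d, e, f}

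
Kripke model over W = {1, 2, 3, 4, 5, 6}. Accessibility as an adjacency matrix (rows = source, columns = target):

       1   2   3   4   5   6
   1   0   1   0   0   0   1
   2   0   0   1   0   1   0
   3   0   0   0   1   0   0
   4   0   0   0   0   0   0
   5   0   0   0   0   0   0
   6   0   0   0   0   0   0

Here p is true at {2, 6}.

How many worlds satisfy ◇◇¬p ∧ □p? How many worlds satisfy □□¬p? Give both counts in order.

1 and 6

For ◇◇¬p ∧ □p:
1: ◇◇¬p is T, □p is T. ✓
2: ◇◇¬p is T, □p is F. ✗
3: ◇◇¬p is F, □p is F. ✗
4: ◇◇¬p is F, □p is T. ✗
5: ◇◇¬p is F, □p is T. ✗
6: ◇◇¬p is F, □p is T. ✗
— 1 world.
For □□¬p:
1: successors {2, 6}; □¬p there: 2:T, 6:T. ✓
2: successors {3, 5}; □¬p there: 3:T, 5:T. ✓
3: successors {4}; □¬p there: 4:T. ✓
4: no successors, so □□¬p holds vacuously. ✓
5: no successors, so □□¬p holds vacuously. ✓
6: no successors, so □□¬p holds vacuously. ✓
— 6 worlds.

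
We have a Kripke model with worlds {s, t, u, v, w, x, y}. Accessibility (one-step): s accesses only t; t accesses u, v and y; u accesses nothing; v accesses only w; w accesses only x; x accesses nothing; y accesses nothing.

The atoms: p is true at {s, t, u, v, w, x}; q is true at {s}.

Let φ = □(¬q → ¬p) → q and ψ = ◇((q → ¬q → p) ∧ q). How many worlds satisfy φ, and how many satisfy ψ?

4 and 0

For □(¬q → ¬p) → q:
s: □(¬q → ¬p) is F, q is T. ✓
t: □(¬q → ¬p) is F, q is F. ✓
u: □(¬q → ¬p) is T, q is F. ✗
v: □(¬q → ¬p) is F, q is F. ✓
w: □(¬q → ¬p) is F, q is F. ✓
x: □(¬q → ¬p) is T, q is F. ✗
y: □(¬q → ¬p) is T, q is F. ✗
— 4 worlds.
For ◇((q → ¬q → p) ∧ q):
s: successors {t}; (q → ¬q → p) ∧ q there: t:F. ✗
t: successors {u, v, y}; (q → ¬q → p) ∧ q there: u:F, v:F, y:F. ✗
u: no successors, so ◇((q → ¬q → p) ∧ q) fails. ✗
v: successors {w}; (q → ¬q → p) ∧ q there: w:F. ✗
w: successors {x}; (q → ¬q → p) ∧ q there: x:F. ✗
x: no successors, so ◇((q → ¬q → p) ∧ q) fails. ✗
y: no successors, so ◇((q → ¬q → p) ∧ q) fails. ✗
— 0 worlds.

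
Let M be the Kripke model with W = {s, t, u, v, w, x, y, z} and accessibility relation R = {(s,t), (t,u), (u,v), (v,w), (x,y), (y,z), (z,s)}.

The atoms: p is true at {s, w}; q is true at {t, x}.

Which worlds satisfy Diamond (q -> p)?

s: successors {t}; q -> p there: t:F. ✗
t: successors {u}; q -> p there: u:T. ✓
u: successors {v}; q -> p there: v:T. ✓
v: successors {w}; q -> p there: w:T. ✓
w: no successors, so Diamond (q -> p) fails. ✗
x: successors {y}; q -> p there: y:T. ✓
y: successors {z}; q -> p there: z:T. ✓
z: successors {s}; q -> p there: s:T. ✓

{t, u, v, x, y, z}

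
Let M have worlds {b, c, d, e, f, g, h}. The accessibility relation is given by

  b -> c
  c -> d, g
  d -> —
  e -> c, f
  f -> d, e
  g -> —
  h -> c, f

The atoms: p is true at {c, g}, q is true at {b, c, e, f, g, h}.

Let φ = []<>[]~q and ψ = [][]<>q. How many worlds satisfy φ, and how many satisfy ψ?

5 and 4

For []<>[]~q:
b: successors {c}; <>[]~q there: c:T. ✓
c: successors {d, g}; <>[]~q there: d:F, g:F. ✗
d: no successors, so []<>[]~q holds vacuously. ✓
e: successors {c, f}; <>[]~q there: c:T, f:T. ✓
f: successors {d, e}; <>[]~q there: d:F, e:F. ✗
g: no successors, so []<>[]~q holds vacuously. ✓
h: successors {c, f}; <>[]~q there: c:T, f:T. ✓
— 5 worlds.
For [][]<>q:
b: successors {c}; []<>q there: c:F. ✗
c: successors {d, g}; []<>q there: d:T, g:T. ✓
d: no successors, so [][]<>q holds vacuously. ✓
e: successors {c, f}; []<>q there: c:F, f:F. ✗
f: successors {d, e}; []<>q there: d:T, e:T. ✓
g: no successors, so [][]<>q holds vacuously. ✓
h: successors {c, f}; []<>q there: c:F, f:F. ✗
— 4 worlds.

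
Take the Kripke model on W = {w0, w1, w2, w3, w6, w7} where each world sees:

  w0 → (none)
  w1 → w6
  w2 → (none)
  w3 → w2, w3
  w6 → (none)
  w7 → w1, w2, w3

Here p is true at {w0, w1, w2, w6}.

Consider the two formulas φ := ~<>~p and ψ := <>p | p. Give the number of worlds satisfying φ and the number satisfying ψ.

4 and 6

For ~<>~p:
w0: <>~p is F. ✓
w1: <>~p is F. ✓
w2: <>~p is F. ✓
w3: <>~p is T. ✗
w6: <>~p is F. ✓
w7: <>~p is T. ✗
— 4 worlds.
For <>p | p:
w0: <>p is F, p is T. ✓
w1: <>p is T, p is T. ✓
w2: <>p is F, p is T. ✓
w3: <>p is T, p is F. ✓
w6: <>p is F, p is T. ✓
w7: <>p is T, p is F. ✓
— 6 worlds.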